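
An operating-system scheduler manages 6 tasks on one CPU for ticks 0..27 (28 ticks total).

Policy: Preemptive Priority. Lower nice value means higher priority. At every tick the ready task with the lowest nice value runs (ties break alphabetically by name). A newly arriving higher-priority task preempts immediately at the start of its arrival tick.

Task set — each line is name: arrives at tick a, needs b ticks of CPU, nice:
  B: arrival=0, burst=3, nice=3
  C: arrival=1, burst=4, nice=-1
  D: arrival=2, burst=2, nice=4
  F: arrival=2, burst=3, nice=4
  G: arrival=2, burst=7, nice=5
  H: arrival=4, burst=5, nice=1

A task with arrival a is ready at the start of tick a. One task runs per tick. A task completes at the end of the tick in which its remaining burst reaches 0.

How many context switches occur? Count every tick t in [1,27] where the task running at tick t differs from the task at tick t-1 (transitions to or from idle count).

t=0: ready={B} → run B
t=1: ready={B,C} → run C
t=2: ready={B,C,D,F,G} → run C
t=3: ready={B,C,D,F,G} → run C
t=4: ready={B,C,D,F,G,H} → run C
t=5: ready={B,D,F,G,H} → run H
t=6: ready={B,D,F,G,H} → run H
t=7: ready={B,D,F,G,H} → run H
t=8: ready={B,D,F,G,H} → run H
t=9: ready={B,D,F,G,H} → run H
t=10: ready={B,D,F,G} → run B
t=11: ready={B,D,F,G} → run B
t=12: ready={D,F,G} → run D
t=13: ready={D,F,G} → run D
t=14: ready={F,G} → run F
t=15: ready={F,G} → run F
t=16: ready={F,G} → run F
t=17: ready={G} → run G
t=18: ready={G} → run G
t=19: ready={G} → run G
t=20: ready={G} → run G
t=21: ready={G} → run G
t=22: ready={G} → run G
t=23: ready={G} → run G
t=24: (idle)
t=25: (idle)
t=26: (idle)
t=27: (idle)

context switches = 7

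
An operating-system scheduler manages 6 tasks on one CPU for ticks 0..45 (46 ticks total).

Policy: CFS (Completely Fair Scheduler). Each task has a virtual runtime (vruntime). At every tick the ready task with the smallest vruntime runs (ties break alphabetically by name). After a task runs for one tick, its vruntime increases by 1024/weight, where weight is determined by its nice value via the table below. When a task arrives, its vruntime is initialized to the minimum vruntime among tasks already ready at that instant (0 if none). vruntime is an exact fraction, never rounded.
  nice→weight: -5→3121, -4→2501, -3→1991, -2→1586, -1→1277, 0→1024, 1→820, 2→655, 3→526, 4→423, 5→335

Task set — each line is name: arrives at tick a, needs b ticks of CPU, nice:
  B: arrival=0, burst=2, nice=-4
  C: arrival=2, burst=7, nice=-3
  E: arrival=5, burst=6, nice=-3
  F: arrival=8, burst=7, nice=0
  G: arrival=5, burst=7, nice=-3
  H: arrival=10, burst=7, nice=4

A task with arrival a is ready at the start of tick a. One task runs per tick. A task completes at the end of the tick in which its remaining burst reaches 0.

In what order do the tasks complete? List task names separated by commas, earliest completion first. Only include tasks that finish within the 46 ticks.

completion order = B, C, E, G, F, H

t=0: vr[B=0] → run B
t=1: vr[B=1024/2501] → run B
t=2: vr[C=0] → run C
t=3: vr[C=1024/1991] → run C
t=4: vr[C=2048/1991] → run C
t=5: vr[C=3072/1991 E=3072/1991 G=3072/1991] → run C
t=6: vr[C=4096/1991 E=3072/1991 G=3072/1991] → run E
t=7: vr[C=4096/1991 E=4096/1991 G=3072/1991] → run G
t=8: vr[C=4096/1991 E=4096/1991 F=4096/1991 G=4096/1991] → run C
t=9: vr[C=5120/1991 E=4096/1991 F=4096/1991 G=4096/1991] → run E
t=10: vr[C=5120/1991 E=5120/1991 F=4096/1991 G=4096/1991 H=4096/1991] → run F
t=11: vr[C=5120/1991 E=5120/1991 F=6087/1991 G=4096/1991 H=4096/1991] → run G
t=12: vr[C=5120/1991 E=5120/1991 F=6087/1991 G=5120/1991 H=4096/1991] → run H
t=13: vr[C=5120/1991 E=5120/1991 F=6087/1991 G=5120/1991 H=3771392/842193] → run C
t=14: vr[C=6144/1991 E=5120/1991 F=6087/1991 G=5120/1991 H=3771392/842193] → run E
t=15: vr[C=6144/1991 E=6144/1991 F=6087/1991 G=5120/1991 H=3771392/842193] → run G
t=16: vr[C=6144/1991 E=6144/1991 F=6087/1991 G=6144/1991 H=3771392/842193] → run F
t=17: vr[C=6144/1991 E=6144/1991 F=8078/1991 G=6144/1991 H=3771392/842193] → run C
t=18: vr[E=6144/1991 F=8078/1991 G=6144/1991 H=3771392/842193] → run E
t=19: vr[E=7168/1991 F=8078/1991 G=6144/1991 H=3771392/842193] → run G
t=20: vr[E=7168/1991 F=8078/1991 G=7168/1991 H=3771392/842193] → run E
t=21: vr[E=8192/1991 F=8078/1991 G=7168/1991 H=3771392/842193] → run G
t=22: vr[E=8192/1991 F=8078/1991 G=8192/1991 H=3771392/842193] → run F
t=23: vr[E=8192/1991 F=10069/1991 G=8192/1991 H=3771392/842193] → run E
t=24: vr[F=10069/1991 G=8192/1991 H=3771392/842193] → run G
t=25: vr[F=10069/1991 G=9216/1991 H=3771392/842193] → run H
t=26: vr[F=10069/1991 G=9216/1991 H=5810176/842193] → run G
t=27: vr[F=10069/1991 H=5810176/842193] → run F
t=28: vr[F=12060/1991 H=5810176/842193] → run F
t=29: vr[F=14051/1991 H=5810176/842193] → run H
t=30: vr[F=14051/1991 H=2616320/280731] → run F
t=31: vr[F=16042/1991 H=2616320/280731] → run F
t=32: vr[H=2616320/280731] → run H
t=33: vr[H=9887744/842193] → run H
t=34: vr[H=11926528/842193] → run H
t=35: vr[H=4655104/280731] → run H
t=36: (idle)
t=37: (idle)
t=38: (idle)
t=39: (idle)
t=40: (idle)
t=41: (idle)
t=42: (idle)
t=43: (idle)
t=44: (idle)
t=45: (idle)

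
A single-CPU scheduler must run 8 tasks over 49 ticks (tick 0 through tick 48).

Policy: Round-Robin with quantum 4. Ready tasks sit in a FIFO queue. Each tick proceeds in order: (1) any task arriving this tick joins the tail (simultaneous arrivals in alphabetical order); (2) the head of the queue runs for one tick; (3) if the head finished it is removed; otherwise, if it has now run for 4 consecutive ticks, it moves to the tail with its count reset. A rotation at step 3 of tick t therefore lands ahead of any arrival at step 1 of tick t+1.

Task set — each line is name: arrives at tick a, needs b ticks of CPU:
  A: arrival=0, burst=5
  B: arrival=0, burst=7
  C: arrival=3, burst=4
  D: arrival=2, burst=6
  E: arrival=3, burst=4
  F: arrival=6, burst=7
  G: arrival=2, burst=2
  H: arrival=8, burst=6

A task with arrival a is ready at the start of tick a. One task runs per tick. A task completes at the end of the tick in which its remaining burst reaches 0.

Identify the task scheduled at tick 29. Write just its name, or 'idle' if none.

t=0: queue=[A,B] q_used=0 → run A
t=1: queue=[A,B] q_used=1 → run A
t=2: queue=[A,B,D,G] q_used=2 → run A
t=3: queue=[A,B,D,G,C,E] q_used=3 → run A
t=4: queue=[B,D,G,C,E,A] q_used=0 → run B
t=5: queue=[B,D,G,C,E,A] q_used=1 → run B
t=6: queue=[B,D,G,C,E,A,F] q_used=2 → run B
t=7: queue=[B,D,G,C,E,A,F] q_used=3 → run B
t=8: queue=[D,G,C,E,A,F,B,H] q_used=0 → run D
t=9: queue=[D,G,C,E,A,F,B,H] q_used=1 → run D
t=10: queue=[D,G,C,E,A,F,B,H] q_used=2 → run D
t=11: queue=[D,G,C,E,A,F,B,H] q_used=3 → run D
t=12: queue=[G,C,E,A,F,B,H,D] q_used=0 → run G
t=13: queue=[G,C,E,A,F,B,H,D] q_used=1 → run G
t=14: queue=[C,E,A,F,B,H,D] q_used=0 → run C
t=15: queue=[C,E,A,F,B,H,D] q_used=1 → run C
t=16: queue=[C,E,A,F,B,H,D] q_used=2 → run C
t=17: queue=[C,E,A,F,B,H,D] q_used=3 → run C
t=18: queue=[E,A,F,B,H,D] q_used=0 → run E
t=19: queue=[E,A,F,B,H,D] q_used=1 → run E
t=20: queue=[E,A,F,B,H,D] q_used=2 → run E
t=21: queue=[E,A,F,B,H,D] q_used=3 → run E
t=22: queue=[A,F,B,H,D] q_used=0 → run A
t=23: queue=[F,B,H,D] q_used=0 → run F
t=24: queue=[F,B,H,D] q_used=1 → run F
t=25: queue=[F,B,H,D] q_used=2 → run F
t=26: queue=[F,B,H,D] q_used=3 → run F
t=27: queue=[B,H,D,F] q_used=0 → run B
t=28: queue=[B,H,D,F] q_used=1 → run B
t=29: queue=[B,H,D,F] q_used=2 → run B
t=30: queue=[H,D,F] q_used=0 → run H
t=31: queue=[H,D,F] q_used=1 → run H
t=32: queue=[H,D,F] q_used=2 → run H
t=33: queue=[H,D,F] q_used=3 → run H
t=34: queue=[D,F,H] q_used=0 → run D
t=35: queue=[D,F,H] q_used=1 → run D
t=36: queue=[F,H] q_used=0 → run F
t=37: queue=[F,H] q_used=1 → run F
t=38: queue=[F,H] q_used=2 → run F
t=39: queue=[H] q_used=0 → run H
t=40: queue=[H] q_used=1 → run H
t=41: (idle)
t=42: (idle)
t=43: (idle)
t=44: (idle)
t=45: (idle)
t=46: (idle)
t=47: (idle)
t=48: (idle)

running at tick 29 = B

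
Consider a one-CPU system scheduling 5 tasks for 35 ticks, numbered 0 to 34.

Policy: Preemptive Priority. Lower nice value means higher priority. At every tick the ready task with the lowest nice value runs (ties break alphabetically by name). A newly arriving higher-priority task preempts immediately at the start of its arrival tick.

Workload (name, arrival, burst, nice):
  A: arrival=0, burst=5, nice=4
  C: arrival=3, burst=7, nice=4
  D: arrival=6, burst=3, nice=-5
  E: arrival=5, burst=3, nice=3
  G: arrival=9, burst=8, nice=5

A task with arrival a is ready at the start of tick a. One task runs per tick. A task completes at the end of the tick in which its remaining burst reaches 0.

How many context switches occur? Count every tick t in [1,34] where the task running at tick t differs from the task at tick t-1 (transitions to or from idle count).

t=0: ready={A} → run A
t=1: ready={A} → run A
t=2: ready={A} → run A
t=3: ready={A,C} → run A
t=4: ready={A,C} → run A
t=5: ready={C,E} → run E
t=6: ready={C,D,E} → run D
t=7: ready={C,D,E} → run D
t=8: ready={C,D,E} → run D
t=9: ready={C,E,G} → run E
t=10: ready={C,E,G} → run E
t=11: ready={C,G} → run C
t=12: ready={C,G} → run C
t=13: ready={C,G} → run C
t=14: ready={C,G} → run C
t=15: ready={C,G} → run C
t=16: ready={C,G} → run C
t=17: ready={C,G} → run C
t=18: ready={G} → run G
t=19: ready={G} → run G
t=20: ready={G} → run G
t=21: ready={G} → run G
t=22: ready={G} → run G
t=23: ready={G} → run G
t=24: ready={G} → run G
t=25: ready={G} → run G
t=26: (idle)
t=27: (idle)
t=28: (idle)
t=29: (idle)
t=30: (idle)
t=31: (idle)
t=32: (idle)
t=33: (idle)
t=34: (idle)

context switches = 6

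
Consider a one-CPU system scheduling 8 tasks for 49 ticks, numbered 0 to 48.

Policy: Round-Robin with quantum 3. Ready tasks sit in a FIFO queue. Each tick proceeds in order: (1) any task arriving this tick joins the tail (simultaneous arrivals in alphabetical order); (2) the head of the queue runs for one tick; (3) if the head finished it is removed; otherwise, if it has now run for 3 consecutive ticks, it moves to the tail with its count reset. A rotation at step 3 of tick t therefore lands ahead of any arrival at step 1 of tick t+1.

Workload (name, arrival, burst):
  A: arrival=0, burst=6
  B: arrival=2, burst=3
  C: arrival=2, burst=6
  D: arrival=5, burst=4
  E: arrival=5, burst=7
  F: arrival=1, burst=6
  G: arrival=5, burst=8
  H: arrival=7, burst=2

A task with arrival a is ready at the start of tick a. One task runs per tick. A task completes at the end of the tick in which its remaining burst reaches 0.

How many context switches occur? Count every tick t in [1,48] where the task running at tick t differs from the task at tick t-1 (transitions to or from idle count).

context switches = 16

t=0: queue=[A] q_used=0 → run A
t=1: queue=[A,F] q_used=1 → run A
t=2: queue=[A,F,B,C] q_used=2 → run A
t=3: queue=[F,B,C,A] q_used=0 → run F
t=4: queue=[F,B,C,A] q_used=1 → run F
t=5: queue=[F,B,C,A,D,E,G] q_used=2 → run F
t=6: queue=[B,C,A,D,E,G,F] q_used=0 → run B
t=7: queue=[B,C,A,D,E,G,F,H] q_used=1 → run B
t=8: queue=[B,C,A,D,E,G,F,H] q_used=2 → run B
t=9: queue=[C,A,D,E,G,F,H] q_used=0 → run C
t=10: queue=[C,A,D,E,G,F,H] q_used=1 → run C
t=11: queue=[C,A,D,E,G,F,H] q_used=2 → run C
t=12: queue=[A,D,E,G,F,H,C] q_used=0 → run A
t=13: queue=[A,D,E,G,F,H,C] q_used=1 → run A
t=14: queue=[A,D,E,G,F,H,C] q_used=2 → run A
t=15: queue=[D,E,G,F,H,C] q_used=0 → run D
t=16: queue=[D,E,G,F,H,C] q_used=1 → run D
t=17: queue=[D,E,G,F,H,C] q_used=2 → run D
t=18: queue=[E,G,F,H,C,D] q_used=0 → run E
t=19: queue=[E,G,F,H,C,D] q_used=1 → run E
t=20: queue=[E,G,F,H,C,D] q_used=2 → run E
t=21: queue=[G,F,H,C,D,E] q_used=0 → run G
t=22: queue=[G,F,H,C,D,E] q_used=1 → run G
t=23: queue=[G,F,H,C,D,E] q_used=2 → run G
t=24: queue=[F,H,C,D,E,G] q_used=0 → run F
t=25: queue=[F,H,C,D,E,G] q_used=1 → run F
t=26: queue=[F,H,C,D,E,G] q_used=2 → run F
t=27: queue=[H,C,D,E,G] q_used=0 → run H
t=28: queue=[H,C,D,E,G] q_used=1 → run H
t=29: queue=[C,D,E,G] q_used=0 → run C
t=30: queue=[C,D,E,G] q_used=1 → run C
t=31: queue=[C,D,E,G] q_used=2 → run C
t=32: queue=[D,E,G] q_used=0 → run D
t=33: queue=[E,G] q_used=0 → run E
t=34: queue=[E,G] q_used=1 → run E
t=35: queue=[E,G] q_used=2 → run E
t=36: queue=[G,E] q_used=0 → run G
t=37: queue=[G,E] q_used=1 → run G
t=38: queue=[G,E] q_used=2 → run G
t=39: queue=[E,G] q_used=0 → run E
t=40: queue=[G] q_used=0 → run G
t=41: queue=[G] q_used=1 → run G
t=42: (idle)
t=43: (idle)
t=44: (idle)
t=45: (idle)
t=46: (idle)
t=47: (idle)
t=48: (idle)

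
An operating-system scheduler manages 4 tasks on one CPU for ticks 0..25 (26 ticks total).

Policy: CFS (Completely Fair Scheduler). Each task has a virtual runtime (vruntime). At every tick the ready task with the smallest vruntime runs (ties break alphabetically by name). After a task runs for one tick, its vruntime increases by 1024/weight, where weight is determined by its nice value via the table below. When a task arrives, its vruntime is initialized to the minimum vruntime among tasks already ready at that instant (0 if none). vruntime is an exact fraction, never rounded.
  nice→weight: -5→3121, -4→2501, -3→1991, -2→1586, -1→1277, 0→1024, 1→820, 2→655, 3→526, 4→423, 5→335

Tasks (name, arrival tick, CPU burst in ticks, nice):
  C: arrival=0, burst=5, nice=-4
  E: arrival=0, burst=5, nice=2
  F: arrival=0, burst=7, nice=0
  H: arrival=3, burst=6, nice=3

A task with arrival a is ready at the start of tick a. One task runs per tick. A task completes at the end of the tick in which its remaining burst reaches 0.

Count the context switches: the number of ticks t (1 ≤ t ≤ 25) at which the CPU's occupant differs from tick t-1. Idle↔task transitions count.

context switches = 21

t=0: vr[C=0 E=0 F=0] → run C
t=1: vr[C=1024/2501 E=0 F=0] → run E
t=2: vr[C=1024/2501 E=1024/655 F=0] → run F
t=3: vr[C=1024/2501 E=1024/655 F=1 H=1024/2501] → run C
t=4: vr[C=2048/2501 E=1024/655 F=1 H=1024/2501] → run H
t=5: vr[C=2048/2501 E=1024/655 F=1 H=1549824/657763] → run C
t=6: vr[C=3072/2501 E=1024/655 F=1 H=1549824/657763] → run F
t=7: vr[C=3072/2501 E=1024/655 F=2 H=1549824/657763] → run C
t=8: vr[C=4096/2501 E=1024/655 F=2 H=1549824/657763] → run E
t=9: vr[C=4096/2501 E=2048/655 F=2 H=1549824/657763] → run C
t=10: vr[E=2048/655 F=2 H=1549824/657763] → run F
t=11: vr[E=2048/655 F=3 H=1549824/657763] → run H
t=12: vr[E=2048/655 F=3 H=2830336/657763] → run F
t=13: vr[E=2048/655 F=4 H=2830336/657763] → run E
t=14: vr[E=3072/655 F=4 H=2830336/657763] → run F
t=15: vr[E=3072/655 F=5 H=2830336/657763] → run H
t=16: vr[E=3072/655 F=5 H=4110848/657763] → run E
t=17: vr[E=4096/655 F=5 H=4110848/657763] → run F
t=18: vr[E=4096/655 F=6 H=4110848/657763] → run F
t=19: vr[E=4096/655 H=4110848/657763] → run H
t=20: vr[E=4096/655 H=5391360/657763] → run E
t=21: vr[H=5391360/657763] → run H
t=22: vr[H=6671872/657763] → run H
t=23: (idle)
t=24: (idle)
t=25: (idle)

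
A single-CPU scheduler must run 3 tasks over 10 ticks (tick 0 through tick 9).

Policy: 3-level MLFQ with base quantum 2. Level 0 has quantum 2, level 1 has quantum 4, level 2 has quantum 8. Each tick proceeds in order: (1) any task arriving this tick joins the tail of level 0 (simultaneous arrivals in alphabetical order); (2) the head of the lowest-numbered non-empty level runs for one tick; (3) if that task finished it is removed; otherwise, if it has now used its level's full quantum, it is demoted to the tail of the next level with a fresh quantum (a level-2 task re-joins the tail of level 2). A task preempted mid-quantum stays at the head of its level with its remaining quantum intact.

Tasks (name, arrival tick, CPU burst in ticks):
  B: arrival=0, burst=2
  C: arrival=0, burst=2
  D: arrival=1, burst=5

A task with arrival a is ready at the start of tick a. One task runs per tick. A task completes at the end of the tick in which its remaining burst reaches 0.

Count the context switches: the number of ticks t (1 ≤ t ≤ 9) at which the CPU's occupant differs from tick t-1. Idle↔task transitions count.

t=0: L0/L1/L2 = BC/-/- → run B
t=1: L0/L1/L2 = BCD/-/- → run B
t=2: L0/L1/L2 = CD/-/- → run C
t=3: L0/L1/L2 = CD/-/- → run C
t=4: L0/L1/L2 = D/-/- → run D
t=5: L0/L1/L2 = D/-/- → run D
t=6: L0/L1/L2 = -/D/- → run D
t=7: L0/L1/L2 = -/D/- → run D
t=8: L0/L1/L2 = -/D/- → run D
t=9: (idle)

context switches = 3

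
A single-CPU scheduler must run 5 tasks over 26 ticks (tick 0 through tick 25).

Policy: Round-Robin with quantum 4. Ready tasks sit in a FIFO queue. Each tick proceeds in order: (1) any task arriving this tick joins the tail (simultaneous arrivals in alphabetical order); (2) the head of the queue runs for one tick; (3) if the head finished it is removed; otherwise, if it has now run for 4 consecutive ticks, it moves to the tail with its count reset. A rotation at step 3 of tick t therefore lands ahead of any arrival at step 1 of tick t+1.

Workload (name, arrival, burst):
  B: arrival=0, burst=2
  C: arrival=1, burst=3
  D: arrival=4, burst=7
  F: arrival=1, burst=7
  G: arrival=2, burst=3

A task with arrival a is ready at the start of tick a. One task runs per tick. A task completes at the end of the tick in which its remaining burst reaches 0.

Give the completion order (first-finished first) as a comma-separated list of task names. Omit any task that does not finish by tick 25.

completion order = B, C, G, F, D

t=0: queue=[B] q_used=0 → run B
t=1: queue=[B,C,F] q_used=1 → run B
t=2: queue=[C,F,G] q_used=0 → run C
t=3: queue=[C,F,G] q_used=1 → run C
t=4: queue=[C,F,G,D] q_used=2 → run C
t=5: queue=[F,G,D] q_used=0 → run F
t=6: queue=[F,G,D] q_used=1 → run F
t=7: queue=[F,G,D] q_used=2 → run F
t=8: queue=[F,G,D] q_used=3 → run F
t=9: queue=[G,D,F] q_used=0 → run G
t=10: queue=[G,D,F] q_used=1 → run G
t=11: queue=[G,D,F] q_used=2 → run G
t=12: queue=[D,F] q_used=0 → run D
t=13: queue=[D,F] q_used=1 → run D
t=14: queue=[D,F] q_used=2 → run D
t=15: queue=[D,F] q_used=3 → run D
t=16: queue=[F,D] q_used=0 → run F
t=17: queue=[F,D] q_used=1 → run F
t=18: queue=[F,D] q_used=2 → run F
t=19: queue=[D] q_used=0 → run D
t=20: queue=[D] q_used=1 → run D
t=21: queue=[D] q_used=2 → run D
t=22: (idle)
t=23: (idle)
t=24: (idle)
t=25: (idle)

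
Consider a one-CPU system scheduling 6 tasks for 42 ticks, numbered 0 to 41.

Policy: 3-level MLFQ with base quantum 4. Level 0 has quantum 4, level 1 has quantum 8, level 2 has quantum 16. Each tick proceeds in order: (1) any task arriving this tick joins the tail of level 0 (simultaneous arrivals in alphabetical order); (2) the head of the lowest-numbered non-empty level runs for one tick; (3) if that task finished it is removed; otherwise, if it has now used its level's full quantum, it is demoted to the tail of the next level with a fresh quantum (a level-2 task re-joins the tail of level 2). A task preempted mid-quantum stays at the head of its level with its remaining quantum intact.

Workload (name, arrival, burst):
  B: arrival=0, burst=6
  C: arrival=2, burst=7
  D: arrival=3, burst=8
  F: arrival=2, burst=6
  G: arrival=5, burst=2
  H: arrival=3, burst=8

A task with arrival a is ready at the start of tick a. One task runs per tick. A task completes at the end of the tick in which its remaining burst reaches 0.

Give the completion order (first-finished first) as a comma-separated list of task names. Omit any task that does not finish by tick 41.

completion order = G, B, C, F, D, H

t=0: L0/L1/L2 = B/-/- → run B
t=1: L0/L1/L2 = B/-/- → run B
t=2: L0/L1/L2 = BCF/-/- → run B
t=3: L0/L1/L2 = BCFDH/-/- → run B
t=4: L0/L1/L2 = CFDH/B/- → run C
t=5: L0/L1/L2 = CFDHG/B/- → run C
t=6: L0/L1/L2 = CFDHG/B/- → run C
t=7: L0/L1/L2 = CFDHG/B/- → run C
t=8: L0/L1/L2 = FDHG/BC/- → run F
t=9: L0/L1/L2 = FDHG/BC/- → run F
t=10: L0/L1/L2 = FDHG/BC/- → run F
t=11: L0/L1/L2 = FDHG/BC/- → run F
t=12: L0/L1/L2 = DHG/BCF/- → run D
t=13: L0/L1/L2 = DHG/BCF/- → run D
t=14: L0/L1/L2 = DHG/BCF/- → run D
t=15: L0/L1/L2 = DHG/BCF/- → run D
t=16: L0/L1/L2 = HG/BCFD/- → run H
t=17: L0/L1/L2 = HG/BCFD/- → run H
t=18: L0/L1/L2 = HG/BCFD/- → run H
t=19: L0/L1/L2 = HG/BCFD/- → run H
t=20: L0/L1/L2 = G/BCFDH/- → run G
t=21: L0/L1/L2 = G/BCFDH/- → run G
t=22: L0/L1/L2 = -/BCFDH/- → run B
t=23: L0/L1/L2 = -/BCFDH/- → run B
t=24: L0/L1/L2 = -/CFDH/- → run C
t=25: L0/L1/L2 = -/CFDH/- → run C
t=26: L0/L1/L2 = -/CFDH/- → run C
t=27: L0/L1/L2 = -/FDH/- → run F
t=28: L0/L1/L2 = -/FDH/- → run F
t=29: L0/L1/L2 = -/DH/- → run D
t=30: L0/L1/L2 = -/DH/- → run D
t=31: L0/L1/L2 = -/DH/- → run D
t=32: L0/L1/L2 = -/DH/- → run D
t=33: L0/L1/L2 = -/H/- → run H
t=34: L0/L1/L2 = -/H/- → run H
t=35: L0/L1/L2 = -/H/- → run H
t=36: L0/L1/L2 = -/H/- → run H
t=37: (idle)
t=38: (idle)
t=39: (idle)
t=40: (idle)
t=41: (idle)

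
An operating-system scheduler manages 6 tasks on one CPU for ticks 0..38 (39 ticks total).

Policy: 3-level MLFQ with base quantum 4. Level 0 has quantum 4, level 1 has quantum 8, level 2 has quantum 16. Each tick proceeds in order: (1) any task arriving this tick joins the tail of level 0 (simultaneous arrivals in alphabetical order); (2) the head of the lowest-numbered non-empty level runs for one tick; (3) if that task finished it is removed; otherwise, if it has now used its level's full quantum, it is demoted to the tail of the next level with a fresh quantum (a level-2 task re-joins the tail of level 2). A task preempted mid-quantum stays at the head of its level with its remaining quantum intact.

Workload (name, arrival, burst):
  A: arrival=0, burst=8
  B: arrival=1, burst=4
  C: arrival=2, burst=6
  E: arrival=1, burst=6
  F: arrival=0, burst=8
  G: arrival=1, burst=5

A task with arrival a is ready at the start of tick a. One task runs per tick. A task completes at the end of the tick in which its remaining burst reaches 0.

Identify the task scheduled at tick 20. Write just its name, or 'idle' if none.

t=0: L0/L1/L2 = AF/-/- → run A
t=1: L0/L1/L2 = AFBEG/-/- → run A
t=2: L0/L1/L2 = AFBEGC/-/- → run A
t=3: L0/L1/L2 = AFBEGC/-/- → run A
t=4: L0/L1/L2 = FBEGC/A/- → run F
t=5: L0/L1/L2 = FBEGC/A/- → run F
t=6: L0/L1/L2 = FBEGC/A/- → run F
t=7: L0/L1/L2 = FBEGC/A/- → run F
t=8: L0/L1/L2 = BEGC/AF/- → run B
t=9: L0/L1/L2 = BEGC/AF/- → run B
t=10: L0/L1/L2 = BEGC/AF/- → run B
t=11: L0/L1/L2 = BEGC/AF/- → run B
t=12: L0/L1/L2 = EGC/AF/- → run E
t=13: L0/L1/L2 = EGC/AF/- → run E
t=14: L0/L1/L2 = EGC/AF/- → run E
t=15: L0/L1/L2 = EGC/AF/- → run E
t=16: L0/L1/L2 = GC/AFE/- → run G
t=17: L0/L1/L2 = GC/AFE/- → run G
t=18: L0/L1/L2 = GC/AFE/- → run G
t=19: L0/L1/L2 = GC/AFE/- → run G
t=20: L0/L1/L2 = C/AFEG/- → run C
t=21: L0/L1/L2 = C/AFEG/- → run C
t=22: L0/L1/L2 = C/AFEG/- → run C
t=23: L0/L1/L2 = C/AFEG/- → run C
t=24: L0/L1/L2 = -/AFEGC/- → run A
t=25: L0/L1/L2 = -/AFEGC/- → run A
t=26: L0/L1/L2 = -/AFEGC/- → run A
t=27: L0/L1/L2 = -/AFEGC/- → run A
t=28: L0/L1/L2 = -/FEGC/- → run F
t=29: L0/L1/L2 = -/FEGC/- → run F
t=30: L0/L1/L2 = -/FEGC/- → run F
t=31: L0/L1/L2 = -/FEGC/- → run F
t=32: L0/L1/L2 = -/EGC/- → run E
t=33: L0/L1/L2 = -/EGC/- → run E
t=34: L0/L1/L2 = -/GC/- → run G
t=35: L0/L1/L2 = -/C/- → run C
t=36: L0/L1/L2 = -/C/- → run C
t=37: (idle)
t=38: (idle)

running at tick 20 = C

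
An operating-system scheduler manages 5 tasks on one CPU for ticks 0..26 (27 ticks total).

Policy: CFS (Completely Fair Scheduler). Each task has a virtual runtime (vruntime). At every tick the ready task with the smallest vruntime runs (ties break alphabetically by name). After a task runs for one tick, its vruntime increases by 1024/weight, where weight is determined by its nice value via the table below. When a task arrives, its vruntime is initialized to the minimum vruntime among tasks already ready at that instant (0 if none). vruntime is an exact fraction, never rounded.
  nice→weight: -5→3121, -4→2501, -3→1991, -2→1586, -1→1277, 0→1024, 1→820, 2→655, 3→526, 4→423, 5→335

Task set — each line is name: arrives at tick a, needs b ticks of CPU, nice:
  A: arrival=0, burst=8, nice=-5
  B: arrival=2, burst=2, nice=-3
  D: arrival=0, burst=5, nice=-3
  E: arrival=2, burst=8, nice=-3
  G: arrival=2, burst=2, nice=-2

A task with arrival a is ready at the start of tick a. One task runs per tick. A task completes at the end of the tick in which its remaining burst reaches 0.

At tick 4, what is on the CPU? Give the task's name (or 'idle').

running at tick 4 = E

t=0: vr[A=0 D=0] → run A
t=1: vr[A=1024/3121 D=0] → run D
t=2: vr[A=1024/3121 B=1024/3121 D=1024/1991 E=1024/3121 G=1024/3121] → run A
t=3: vr[A=2048/3121 B=1024/3121 D=1024/1991 E=1024/3121 G=1024/3121] → run B
t=4: vr[A=2048/3121 B=5234688/6213911 D=1024/1991 E=1024/3121 G=1024/3121] → run E
t=5: vr[A=2048/3121 B=5234688/6213911 D=1024/1991 E=5234688/6213911 G=1024/3121] → run G
t=6: vr[A=2048/3121 B=5234688/6213911 D=1024/1991 E=5234688/6213911 G=2409984/2474953] → run D
t=7: vr[A=2048/3121 B=5234688/6213911 D=2048/1991 E=5234688/6213911 G=2409984/2474953] → run A
t=8: vr[A=3072/3121 B=5234688/6213911 D=2048/1991 E=5234688/6213911 G=2409984/2474953] → run B
t=9: vr[A=3072/3121 D=2048/1991 E=5234688/6213911 G=2409984/2474953] → run E
t=10: vr[A=3072/3121 D=2048/1991 E=8430592/6213911 G=2409984/2474953] → run G
t=11: vr[A=3072/3121 D=2048/1991 E=8430592/6213911] → run A
t=12: vr[A=4096/3121 D=2048/1991 E=8430592/6213911] → run D
t=13: vr[A=4096/3121 D=3072/1991 E=8430592/6213911] → run A
t=14: vr[A=5120/3121 D=3072/1991 E=8430592/6213911] → run E
t=15: vr[A=5120/3121 D=3072/1991 E=11626496/6213911] → run D
t=16: vr[A=5120/3121 D=4096/1991 E=11626496/6213911] → run A
t=17: vr[A=6144/3121 D=4096/1991 E=11626496/6213911] → run E
t=18: vr[A=6144/3121 D=4096/1991 E=14822400/6213911] → run A
t=19: vr[A=7168/3121 D=4096/1991 E=14822400/6213911] → run D
t=20: vr[A=7168/3121 E=14822400/6213911] → run A
t=21: vr[E=14822400/6213911] → run E
t=22: vr[E=18018304/6213911] → run E
t=23: vr[E=21214208/6213911] → run E
t=24: vr[E=24410112/6213911] → run E
t=25: (idle)
t=26: (idle)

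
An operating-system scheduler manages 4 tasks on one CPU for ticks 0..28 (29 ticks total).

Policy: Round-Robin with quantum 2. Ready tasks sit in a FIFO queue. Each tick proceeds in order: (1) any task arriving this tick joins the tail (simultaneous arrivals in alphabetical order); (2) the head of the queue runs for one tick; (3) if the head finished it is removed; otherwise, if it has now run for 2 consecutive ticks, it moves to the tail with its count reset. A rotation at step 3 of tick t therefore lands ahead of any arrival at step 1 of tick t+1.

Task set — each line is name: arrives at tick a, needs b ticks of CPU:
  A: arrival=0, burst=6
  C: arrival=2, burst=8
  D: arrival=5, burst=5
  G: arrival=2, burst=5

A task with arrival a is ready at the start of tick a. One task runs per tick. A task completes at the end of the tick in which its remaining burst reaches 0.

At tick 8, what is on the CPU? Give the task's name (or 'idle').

t=0: queue=[A] q_used=0 → run A
t=1: queue=[A] q_used=1 → run A
t=2: queue=[A,C,G] q_used=0 → run A
t=3: queue=[A,C,G] q_used=1 → run A
t=4: queue=[C,G,A] q_used=0 → run C
t=5: queue=[C,G,A,D] q_used=1 → run C
t=6: queue=[G,A,D,C] q_used=0 → run G
t=7: queue=[G,A,D,C] q_used=1 → run G
t=8: queue=[A,D,C,G] q_used=0 → run A
t=9: queue=[A,D,C,G] q_used=1 → run A
t=10: queue=[D,C,G] q_used=0 → run D
t=11: queue=[D,C,G] q_used=1 → run D
t=12: queue=[C,G,D] q_used=0 → run C
t=13: queue=[C,G,D] q_used=1 → run C
t=14: queue=[G,D,C] q_used=0 → run G
t=15: queue=[G,D,C] q_used=1 → run G
t=16: queue=[D,C,G] q_used=0 → run D
t=17: queue=[D,C,G] q_used=1 → run D
t=18: queue=[C,G,D] q_used=0 → run C
t=19: queue=[C,G,D] q_used=1 → run C
t=20: queue=[G,D,C] q_used=0 → run G
t=21: queue=[D,C] q_used=0 → run D
t=22: queue=[C] q_used=0 → run C
t=23: queue=[C] q_used=1 → run C
t=24: (idle)
t=25: (idle)
t=26: (idle)
t=27: (idle)
t=28: (idle)

running at tick 8 = A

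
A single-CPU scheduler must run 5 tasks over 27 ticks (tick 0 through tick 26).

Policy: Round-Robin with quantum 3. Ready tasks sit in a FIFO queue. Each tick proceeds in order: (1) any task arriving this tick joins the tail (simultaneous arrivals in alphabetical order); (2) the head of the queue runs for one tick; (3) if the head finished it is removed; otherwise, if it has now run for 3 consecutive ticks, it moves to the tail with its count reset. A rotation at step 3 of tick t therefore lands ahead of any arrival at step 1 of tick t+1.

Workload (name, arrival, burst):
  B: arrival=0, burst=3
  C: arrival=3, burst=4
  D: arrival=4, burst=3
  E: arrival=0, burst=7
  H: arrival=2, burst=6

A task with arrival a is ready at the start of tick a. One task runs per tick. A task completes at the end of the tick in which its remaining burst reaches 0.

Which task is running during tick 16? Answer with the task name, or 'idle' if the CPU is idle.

running at tick 16 = E

t=0: queue=[B,E] q_used=0 → run B
t=1: queue=[B,E] q_used=1 → run B
t=2: queue=[B,E,H] q_used=2 → run B
t=3: queue=[E,H,C] q_used=0 → run E
t=4: queue=[E,H,C,D] q_used=1 → run E
t=5: queue=[E,H,C,D] q_used=2 → run E
t=6: queue=[H,C,D,E] q_used=0 → run H
t=7: queue=[H,C,D,E] q_used=1 → run H
t=8: queue=[H,C,D,E] q_used=2 → run H
t=9: queue=[C,D,E,H] q_used=0 → run C
t=10: queue=[C,D,E,H] q_used=1 → run C
t=11: queue=[C,D,E,H] q_used=2 → run C
t=12: queue=[D,E,H,C] q_used=0 → run D
t=13: queue=[D,E,H,C] q_used=1 → run D
t=14: queue=[D,E,H,C] q_used=2 → run D
t=15: queue=[E,H,C] q_used=0 → run E
t=16: queue=[E,H,C] q_used=1 → run E
t=17: queue=[E,H,C] q_used=2 → run E
t=18: queue=[H,C,E] q_used=0 → run H
t=19: queue=[H,C,E] q_used=1 → run H
t=20: queue=[H,C,E] q_used=2 → run H
t=21: queue=[C,E] q_used=0 → run C
t=22: queue=[E] q_used=0 → run E
t=23: (idle)
t=24: (idle)
t=25: (idle)
t=26: (idle)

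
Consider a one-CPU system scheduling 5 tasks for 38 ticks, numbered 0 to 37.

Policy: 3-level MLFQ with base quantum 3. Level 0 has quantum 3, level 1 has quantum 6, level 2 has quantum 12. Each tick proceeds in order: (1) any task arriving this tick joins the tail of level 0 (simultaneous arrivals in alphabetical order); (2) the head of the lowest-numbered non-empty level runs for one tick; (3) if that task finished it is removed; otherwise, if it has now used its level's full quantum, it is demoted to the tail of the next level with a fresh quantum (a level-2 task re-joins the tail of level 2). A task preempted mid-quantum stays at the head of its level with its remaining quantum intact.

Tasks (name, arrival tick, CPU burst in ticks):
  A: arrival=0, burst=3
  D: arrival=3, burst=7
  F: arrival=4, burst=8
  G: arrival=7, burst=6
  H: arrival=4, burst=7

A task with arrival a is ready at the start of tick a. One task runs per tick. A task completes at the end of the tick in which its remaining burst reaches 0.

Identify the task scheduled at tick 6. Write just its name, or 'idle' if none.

running at tick 6 = F

t=0: L0/L1/L2 = A/-/- → run A
t=1: L0/L1/L2 = A/-/- → run A
t=2: L0/L1/L2 = A/-/- → run A
t=3: L0/L1/L2 = D/-/- → run D
t=4: L0/L1/L2 = DFH/-/- → run D
t=5: L0/L1/L2 = DFH/-/- → run D
t=6: L0/L1/L2 = FH/D/- → run F
t=7: L0/L1/L2 = FHG/D/- → run F
t=8: L0/L1/L2 = FHG/D/- → run F
t=9: L0/L1/L2 = HG/DF/- → run H
t=10: L0/L1/L2 = HG/DF/- → run H
t=11: L0/L1/L2 = HG/DF/- → run H
t=12: L0/L1/L2 = G/DFH/- → run G
t=13: L0/L1/L2 = G/DFH/- → run G
t=14: L0/L1/L2 = G/DFH/- → run G
t=15: L0/L1/L2 = -/DFHG/- → run D
t=16: L0/L1/L2 = -/DFHG/- → run D
t=17: L0/L1/L2 = -/DFHG/- → run D
t=18: L0/L1/L2 = -/DFHG/- → run D
t=19: L0/L1/L2 = -/FHG/- → run F
t=20: L0/L1/L2 = -/FHG/- → run F
t=21: L0/L1/L2 = -/FHG/- → run F
t=22: L0/L1/L2 = -/FHG/- → run F
t=23: L0/L1/L2 = -/FHG/- → run F
t=24: L0/L1/L2 = -/HG/- → run H
t=25: L0/L1/L2 = -/HG/- → run H
t=26: L0/L1/L2 = -/HG/- → run H
t=27: L0/L1/L2 = -/HG/- → run H
t=28: L0/L1/L2 = -/G/- → run G
t=29: L0/L1/L2 = -/G/- → run G
t=30: L0/L1/L2 = -/G/- → run G
t=31: (idle)
t=32: (idle)
t=33: (idle)
t=34: (idle)
t=35: (idle)
t=36: (idle)
t=37: (idle)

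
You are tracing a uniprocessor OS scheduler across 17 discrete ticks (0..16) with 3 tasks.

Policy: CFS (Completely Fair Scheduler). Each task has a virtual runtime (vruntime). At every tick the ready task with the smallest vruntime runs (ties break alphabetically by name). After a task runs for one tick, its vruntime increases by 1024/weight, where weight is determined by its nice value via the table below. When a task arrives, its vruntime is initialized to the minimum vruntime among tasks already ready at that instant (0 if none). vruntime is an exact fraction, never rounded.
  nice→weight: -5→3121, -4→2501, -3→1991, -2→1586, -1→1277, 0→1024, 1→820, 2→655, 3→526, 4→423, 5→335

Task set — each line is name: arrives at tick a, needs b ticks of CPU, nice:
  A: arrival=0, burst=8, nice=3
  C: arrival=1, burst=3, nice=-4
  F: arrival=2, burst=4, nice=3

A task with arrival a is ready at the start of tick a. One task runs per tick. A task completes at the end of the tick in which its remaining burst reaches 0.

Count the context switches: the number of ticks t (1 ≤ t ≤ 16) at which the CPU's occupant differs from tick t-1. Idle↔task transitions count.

context switches = 11

t=0: vr[A=0] → run A
t=1: vr[A=512/263 C=512/263] → run A
t=2: vr[A=1024/263 C=512/263 F=512/263] → run C
t=3: vr[A=1024/263 C=1549824/657763 F=512/263] → run F
t=4: vr[A=1024/263 C=1549824/657763 F=1024/263] → run C
t=5: vr[A=1024/263 C=1819136/657763 F=1024/263] → run C
t=6: vr[A=1024/263 F=1024/263] → run A
t=7: vr[A=1536/263 F=1024/263] → run F
t=8: vr[A=1536/263 F=1536/263] → run A
t=9: vr[A=2048/263 F=1536/263] → run F
t=10: vr[A=2048/263 F=2048/263] → run A
t=11: vr[A=2560/263 F=2048/263] → run F
t=12: vr[A=2560/263] → run A
t=13: vr[A=3072/263] → run A
t=14: vr[A=3584/263] → run A
t=15: (idle)
t=16: (idle)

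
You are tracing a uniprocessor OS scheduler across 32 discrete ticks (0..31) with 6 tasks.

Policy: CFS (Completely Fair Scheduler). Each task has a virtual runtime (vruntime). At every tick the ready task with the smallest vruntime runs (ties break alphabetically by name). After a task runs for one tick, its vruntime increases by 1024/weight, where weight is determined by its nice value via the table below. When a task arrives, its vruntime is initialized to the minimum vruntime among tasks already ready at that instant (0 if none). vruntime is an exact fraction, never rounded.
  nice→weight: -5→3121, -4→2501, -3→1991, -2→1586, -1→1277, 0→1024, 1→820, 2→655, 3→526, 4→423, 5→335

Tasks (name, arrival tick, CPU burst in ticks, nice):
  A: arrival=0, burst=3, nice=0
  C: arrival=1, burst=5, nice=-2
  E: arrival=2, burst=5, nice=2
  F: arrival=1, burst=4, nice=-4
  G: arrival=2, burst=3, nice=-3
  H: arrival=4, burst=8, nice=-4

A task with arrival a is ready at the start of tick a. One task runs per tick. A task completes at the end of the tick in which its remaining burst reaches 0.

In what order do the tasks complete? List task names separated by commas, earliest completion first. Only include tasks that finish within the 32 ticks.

t=0: vr[A=0] → run A
t=1: vr[A=1 C=1 F=1] → run A
t=2: vr[A=2 C=1 E=1 F=1 G=1] → run C
t=3: vr[A=2 C=1305/793 E=1 F=1 G=1] → run E
t=4: vr[A=2 C=1305/793 E=1679/655 F=1 G=1 H=1] → run F
t=5: vr[A=2 C=1305/793 E=1679/655 F=3525/2501 G=1 H=1] → run G
t=6: vr[A=2 C=1305/793 E=1679/655 F=3525/2501 G=3015/1991 H=1] → run H
t=7: vr[A=2 C=1305/793 E=1679/655 F=3525/2501 G=3015/1991 H=3525/2501] → run F
t=8: vr[A=2 C=1305/793 E=1679/655 F=4549/2501 G=3015/1991 H=3525/2501] → run H
t=9: vr[A=2 C=1305/793 E=1679/655 F=4549/2501 G=3015/1991 H=4549/2501] → run G
t=10: vr[A=2 C=1305/793 E=1679/655 F=4549/2501 G=4039/1991 H=4549/2501] → run C
t=11: vr[A=2 C=1817/793 E=1679/655 F=4549/2501 G=4039/1991 H=4549/2501] → run F
t=12: vr[A=2 C=1817/793 E=1679/655 F=5573/2501 G=4039/1991 H=4549/2501] → run H
t=13: vr[A=2 C=1817/793 E=1679/655 F=5573/2501 G=4039/1991 H=5573/2501] → run A
t=14: vr[C=1817/793 E=1679/655 F=5573/2501 G=4039/1991 H=5573/2501] → run G
t=15: vr[C=1817/793 E=1679/655 F=5573/2501 H=5573/2501] → run F
t=16: vr[C=1817/793 E=1679/655 H=5573/2501] → run H
t=17: vr[C=1817/793 E=1679/655 H=6597/2501] → run C
t=18: vr[C=2329/793 E=1679/655 H=6597/2501] → run E
t=19: vr[C=2329/793 E=2703/655 H=6597/2501] → run H
t=20: vr[C=2329/793 E=2703/655 H=7621/2501] → run C
t=21: vr[C=2841/793 E=2703/655 H=7621/2501] → run H
t=22: vr[C=2841/793 E=2703/655 H=8645/2501] → run H
t=23: vr[C=2841/793 E=2703/655 H=9669/2501] → run C
t=24: vr[E=2703/655 H=9669/2501] → run H
t=25: vr[E=2703/655] → run E
t=26: vr[E=3727/655] → run E
t=27: vr[E=4751/655] → run E
t=28: (idle)
t=29: (idle)
t=30: (idle)
t=31: (idle)

completion order = A, G, F, C, H, E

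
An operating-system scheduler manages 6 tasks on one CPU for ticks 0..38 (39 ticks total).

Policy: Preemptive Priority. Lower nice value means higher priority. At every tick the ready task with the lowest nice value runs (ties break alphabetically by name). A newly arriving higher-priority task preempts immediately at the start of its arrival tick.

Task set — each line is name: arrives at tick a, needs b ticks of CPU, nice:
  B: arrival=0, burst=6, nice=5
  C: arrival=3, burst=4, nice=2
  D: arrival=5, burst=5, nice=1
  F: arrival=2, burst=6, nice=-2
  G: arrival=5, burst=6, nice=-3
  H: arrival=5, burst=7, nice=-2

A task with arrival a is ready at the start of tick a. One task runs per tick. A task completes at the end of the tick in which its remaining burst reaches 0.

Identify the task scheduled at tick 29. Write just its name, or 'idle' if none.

running at tick 29 = C

t=0: ready={B} → run B
t=1: ready={B} → run B
t=2: ready={B,F} → run F
t=3: ready={B,C,F} → run F
t=4: ready={B,C,F} → run F
t=5: ready={B,C,D,F,G,H} → run G
t=6: ready={B,C,D,F,G,H} → run G
t=7: ready={B,C,D,F,G,H} → run G
t=8: ready={B,C,D,F,G,H} → run G
t=9: ready={B,C,D,F,G,H} → run G
t=10: ready={B,C,D,F,G,H} → run G
t=11: ready={B,C,D,F,H} → run F
t=12: ready={B,C,D,F,H} → run F
t=13: ready={B,C,D,F,H} → run F
t=14: ready={B,C,D,H} → run H
t=15: ready={B,C,D,H} → run H
t=16: ready={B,C,D,H} → run H
t=17: ready={B,C,D,H} → run H
t=18: ready={B,C,D,H} → run H
t=19: ready={B,C,D,H} → run H
t=20: ready={B,C,D,H} → run H
t=21: ready={B,C,D} → run D
t=22: ready={B,C,D} → run D
t=23: ready={B,C,D} → run D
t=24: ready={B,C,D} → run D
t=25: ready={B,C,D} → run D
t=26: ready={B,C} → run C
t=27: ready={B,C} → run C
t=28: ready={B,C} → run C
t=29: ready={B,C} → run C
t=30: ready={B} → run B
t=31: ready={B} → run B
t=32: ready={B} → run B
t=33: ready={B} → run B
t=34: (idle)
t=35: (idle)
t=36: (idle)
t=37: (idle)
t=38: (idle)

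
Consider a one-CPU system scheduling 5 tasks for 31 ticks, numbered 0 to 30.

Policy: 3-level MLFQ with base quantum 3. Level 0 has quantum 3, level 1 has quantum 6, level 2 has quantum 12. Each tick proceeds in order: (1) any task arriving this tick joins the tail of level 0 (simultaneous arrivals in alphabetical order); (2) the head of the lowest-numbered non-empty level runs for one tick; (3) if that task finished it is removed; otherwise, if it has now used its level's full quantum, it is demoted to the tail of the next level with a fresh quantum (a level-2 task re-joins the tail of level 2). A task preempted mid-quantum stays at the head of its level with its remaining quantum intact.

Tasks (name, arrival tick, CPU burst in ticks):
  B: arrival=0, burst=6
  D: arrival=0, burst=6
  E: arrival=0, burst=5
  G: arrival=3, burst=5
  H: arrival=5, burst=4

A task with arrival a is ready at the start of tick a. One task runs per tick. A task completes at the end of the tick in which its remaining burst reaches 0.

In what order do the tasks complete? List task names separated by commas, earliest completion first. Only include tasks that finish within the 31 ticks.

t=0: L0/L1/L2 = BDE/-/- → run B
t=1: L0/L1/L2 = BDE/-/- → run B
t=2: L0/L1/L2 = BDE/-/- → run B
t=3: L0/L1/L2 = DEG/B/- → run D
t=4: L0/L1/L2 = DEG/B/- → run D
t=5: L0/L1/L2 = DEGH/B/- → run D
t=6: L0/L1/L2 = EGH/BD/- → run E
t=7: L0/L1/L2 = EGH/BD/- → run E
t=8: L0/L1/L2 = EGH/BD/- → run E
t=9: L0/L1/L2 = GH/BDE/- → run G
t=10: L0/L1/L2 = GH/BDE/- → run G
t=11: L0/L1/L2 = GH/BDE/- → run G
t=12: L0/L1/L2 = H/BDEG/- → run H
t=13: L0/L1/L2 = H/BDEG/- → run H
t=14: L0/L1/L2 = H/BDEG/- → run H
t=15: L0/L1/L2 = -/BDEGH/- → run B
t=16: L0/L1/L2 = -/BDEGH/- → run B
t=17: L0/L1/L2 = -/BDEGH/- → run B
t=18: L0/L1/L2 = -/DEGH/- → run D
t=19: L0/L1/L2 = -/DEGH/- → run D
t=20: L0/L1/L2 = -/DEGH/- → run D
t=21: L0/L1/L2 = -/EGH/- → run E
t=22: L0/L1/L2 = -/EGH/- → run E
t=23: L0/L1/L2 = -/GH/- → run G
t=24: L0/L1/L2 = -/GH/- → run G
t=25: L0/L1/L2 = -/H/- → run H
t=26: (idle)
t=27: (idle)
t=28: (idle)
t=29: (idle)
t=30: (idle)

completion order = B, D, E, G, H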